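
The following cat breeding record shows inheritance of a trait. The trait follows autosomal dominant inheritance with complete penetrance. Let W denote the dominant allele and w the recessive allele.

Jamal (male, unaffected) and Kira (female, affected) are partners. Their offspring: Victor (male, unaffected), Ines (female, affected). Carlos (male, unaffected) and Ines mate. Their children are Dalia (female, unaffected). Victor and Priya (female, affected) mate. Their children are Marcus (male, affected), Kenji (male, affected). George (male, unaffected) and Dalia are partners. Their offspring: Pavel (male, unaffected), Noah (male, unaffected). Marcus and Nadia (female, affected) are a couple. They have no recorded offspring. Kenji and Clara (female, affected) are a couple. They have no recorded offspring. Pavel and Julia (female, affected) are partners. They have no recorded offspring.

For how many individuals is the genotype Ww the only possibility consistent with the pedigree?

Obligate heterozygotes: Kira is affected so carries W and passed w to Victor (ww), so Kira is Ww; Ines is affected so carries W and received w from Jamal (ww), so Ines is Ww; Marcus is affected so carries W and received w from Victor (ww), so Marcus is Ww; Kenji is affected so carries W and received w from Victor (ww), so Kenji is Ww.
Every other individual is either homozygous by phenotype or has at least one consistent homozygous assignment, so the count is 4.

4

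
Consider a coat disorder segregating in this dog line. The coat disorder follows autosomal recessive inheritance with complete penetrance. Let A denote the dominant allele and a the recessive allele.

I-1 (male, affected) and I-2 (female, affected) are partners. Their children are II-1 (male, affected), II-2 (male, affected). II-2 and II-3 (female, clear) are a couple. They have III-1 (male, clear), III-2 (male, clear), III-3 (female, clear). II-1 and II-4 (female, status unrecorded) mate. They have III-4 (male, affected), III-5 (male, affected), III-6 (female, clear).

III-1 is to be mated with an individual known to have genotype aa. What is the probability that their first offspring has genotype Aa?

1/2

III-1 is clear so carries A and received a from II-2 (aa), so III-1 is Aa.
The cross gives 1/2 Aa : 1/2 aa, so P(offspring has genotype Aa) = 1/2.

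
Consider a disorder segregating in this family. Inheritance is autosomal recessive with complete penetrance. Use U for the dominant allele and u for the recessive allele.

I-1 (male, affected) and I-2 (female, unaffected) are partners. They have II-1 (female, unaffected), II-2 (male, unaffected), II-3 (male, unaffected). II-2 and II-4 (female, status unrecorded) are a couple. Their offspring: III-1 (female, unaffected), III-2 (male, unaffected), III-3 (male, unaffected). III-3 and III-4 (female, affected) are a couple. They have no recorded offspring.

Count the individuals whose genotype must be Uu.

3

Obligate heterozygotes: II-1 is unaffected so carries U and received u from I-1 (uu), so II-1 is Uu; II-2 is unaffected so carries U and received u from I-1 (uu), so II-2 is Uu; II-3 is unaffected so carries U and received u from I-1 (uu), so II-3 is Uu.
Every other individual is either homozygous by phenotype or has at least one consistent homozygous assignment, so the count is 3.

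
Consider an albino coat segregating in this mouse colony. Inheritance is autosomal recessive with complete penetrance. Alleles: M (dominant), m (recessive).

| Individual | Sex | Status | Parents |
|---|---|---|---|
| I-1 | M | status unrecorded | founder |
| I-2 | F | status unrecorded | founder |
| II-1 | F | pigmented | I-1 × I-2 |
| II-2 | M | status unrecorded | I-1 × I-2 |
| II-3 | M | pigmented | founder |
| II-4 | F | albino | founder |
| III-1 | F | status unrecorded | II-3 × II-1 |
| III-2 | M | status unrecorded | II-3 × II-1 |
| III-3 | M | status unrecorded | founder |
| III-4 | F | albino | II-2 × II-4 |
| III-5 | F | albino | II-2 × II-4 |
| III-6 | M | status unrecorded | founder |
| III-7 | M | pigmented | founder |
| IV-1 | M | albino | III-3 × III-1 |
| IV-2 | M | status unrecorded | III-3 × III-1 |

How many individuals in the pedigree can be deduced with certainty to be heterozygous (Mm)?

No individual's genotype is forced to Mm by the pedigree, so the count is 0.

0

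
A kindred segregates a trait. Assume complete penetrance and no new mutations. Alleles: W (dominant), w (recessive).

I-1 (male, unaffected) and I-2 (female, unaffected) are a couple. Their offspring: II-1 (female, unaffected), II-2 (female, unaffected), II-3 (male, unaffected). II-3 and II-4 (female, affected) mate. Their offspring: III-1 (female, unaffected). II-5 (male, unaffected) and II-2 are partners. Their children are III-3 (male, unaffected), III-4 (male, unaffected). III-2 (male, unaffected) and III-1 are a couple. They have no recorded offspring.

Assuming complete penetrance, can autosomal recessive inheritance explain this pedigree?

A consistent assignment under autosomal recessive exists: I-1 WW, I-2 WW, II-1 WW, II-2 WW, II-3 WW, II-4 ww, II-5 WW, III-1 Ww, III-2 WW, III-3 WW, III-4 WW.
In this assignment every recorded phenotype matches its genotype and every non-founder's genotype is obtainable from its parents' genotypes, so the pedigree is consistent.

Yes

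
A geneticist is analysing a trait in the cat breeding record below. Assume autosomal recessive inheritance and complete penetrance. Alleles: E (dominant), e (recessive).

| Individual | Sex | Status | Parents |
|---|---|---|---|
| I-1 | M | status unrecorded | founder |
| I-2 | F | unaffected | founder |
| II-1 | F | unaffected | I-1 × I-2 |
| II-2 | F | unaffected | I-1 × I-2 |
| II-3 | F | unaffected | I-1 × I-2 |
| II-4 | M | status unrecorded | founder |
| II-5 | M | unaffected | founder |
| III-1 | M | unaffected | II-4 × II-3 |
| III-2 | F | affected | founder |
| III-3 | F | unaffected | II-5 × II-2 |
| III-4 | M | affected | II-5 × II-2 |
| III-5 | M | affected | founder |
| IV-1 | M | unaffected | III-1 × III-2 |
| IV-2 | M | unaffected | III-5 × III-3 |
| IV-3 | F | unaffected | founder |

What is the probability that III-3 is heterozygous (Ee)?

II-5 is unaffected so carries E and passed e to III-4 (ee), so II-5 is Ee.
II-2 is unaffected so carries E and passed e to III-4 (ee), so II-2 is Ee.
Their cross gives offspring ratios 1/4 EE : 1/2 Ee : 1/4 ee. Conditioning on III-3 being unaffected, P(Ee) = 1/2 / 3/4 = 2/3 before taking III-3's own offspring into account.
III-5 is affected, so III-5 is ee.
Now use III-3's offspring. Probability of each recorded status — unaffected son IV-2: 1/2 if III-3 is Ee, 1 if EE.
Bayes: P(Ee) = 2/3·1/2 / (2/3·1/2 + 1/3·1) = 1/2.

1/2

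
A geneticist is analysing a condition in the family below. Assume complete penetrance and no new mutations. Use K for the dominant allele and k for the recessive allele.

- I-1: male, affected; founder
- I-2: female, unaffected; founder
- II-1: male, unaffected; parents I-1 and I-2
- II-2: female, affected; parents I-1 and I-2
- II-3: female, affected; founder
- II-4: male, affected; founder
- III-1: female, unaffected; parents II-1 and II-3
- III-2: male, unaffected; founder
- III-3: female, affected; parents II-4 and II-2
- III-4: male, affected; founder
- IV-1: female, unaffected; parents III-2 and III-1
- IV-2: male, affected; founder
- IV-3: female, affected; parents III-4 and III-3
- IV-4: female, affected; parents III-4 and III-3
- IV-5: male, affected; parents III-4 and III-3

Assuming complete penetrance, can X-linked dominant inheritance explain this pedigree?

Yes

A consistent assignment under X-linked dominant exists: I-1 X^K Y, I-2 X^k X^k, II-1 X^k Y, II-2 X^K X^k, II-3 X^K X^k, II-4 X^K Y, III-1 X^k X^k, III-2 X^k Y, III-3 X^K X^K, III-4 X^K Y, IV-1 X^k X^k, IV-2 X^K Y, IV-3 X^K X^K, IV-4 X^K X^K, IV-5 X^K Y.
In this assignment every recorded phenotype matches its genotype and every non-founder's genotype is obtainable from its parents' genotypes, so the pedigree is consistent.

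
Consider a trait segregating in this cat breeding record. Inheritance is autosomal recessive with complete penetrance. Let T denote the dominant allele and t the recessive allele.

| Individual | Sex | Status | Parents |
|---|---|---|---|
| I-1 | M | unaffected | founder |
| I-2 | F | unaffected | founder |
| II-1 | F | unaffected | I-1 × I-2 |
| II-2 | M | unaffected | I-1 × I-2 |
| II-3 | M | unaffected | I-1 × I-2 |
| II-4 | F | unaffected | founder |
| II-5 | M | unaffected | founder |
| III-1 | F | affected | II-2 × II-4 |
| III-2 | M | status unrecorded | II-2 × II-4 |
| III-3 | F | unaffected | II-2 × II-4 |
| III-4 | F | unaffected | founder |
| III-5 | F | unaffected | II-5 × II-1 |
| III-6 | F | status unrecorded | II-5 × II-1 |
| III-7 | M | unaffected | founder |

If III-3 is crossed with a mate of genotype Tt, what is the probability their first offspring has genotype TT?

1/3

II-2 is unaffected so carries T and passed t to III-1 (tt), so II-2 is Tt.
II-4 is unaffected so carries T and passed t to III-1 (tt), so II-4 is Tt.
III-3 is an unaffected offspring of II-2 (Tt) × II-4 (Tt), whose cross gives 1/4 TT : 1/2 Tt : 1/4 tt; conditioning on being unaffected, III-3 is TT with probability 1/3, Tt with probability 2/3.
Summing over parental genotype combinations, P(offspring has genotype TT) = 1/3·1/2 + 2/3·1/4 = 1/3.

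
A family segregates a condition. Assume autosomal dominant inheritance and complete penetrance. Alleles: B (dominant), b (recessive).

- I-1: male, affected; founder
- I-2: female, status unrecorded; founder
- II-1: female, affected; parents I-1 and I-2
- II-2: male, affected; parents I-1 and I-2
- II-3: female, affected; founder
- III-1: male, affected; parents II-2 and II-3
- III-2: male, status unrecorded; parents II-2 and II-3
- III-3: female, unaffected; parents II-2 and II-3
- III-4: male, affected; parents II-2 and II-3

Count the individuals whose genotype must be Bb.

2

Obligate heterozygotes: II-2 is affected so carries B and passed b to III-3 (bb), so II-2 is Bb; II-3 is affected so carries B and passed b to III-3 (bb), so II-3 is Bb.
Every other individual is either homozygous by phenotype or has at least one consistent homozygous assignment, so the count is 2.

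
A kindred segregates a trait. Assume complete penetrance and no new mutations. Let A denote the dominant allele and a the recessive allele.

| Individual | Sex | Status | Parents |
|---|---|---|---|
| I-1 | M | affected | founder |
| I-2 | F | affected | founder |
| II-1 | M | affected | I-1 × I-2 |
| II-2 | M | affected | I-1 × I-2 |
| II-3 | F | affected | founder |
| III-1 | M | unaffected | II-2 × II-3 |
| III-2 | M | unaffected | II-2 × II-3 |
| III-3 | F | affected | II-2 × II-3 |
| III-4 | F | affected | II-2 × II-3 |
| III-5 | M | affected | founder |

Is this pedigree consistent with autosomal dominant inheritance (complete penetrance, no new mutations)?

Yes

A consistent assignment under autosomal dominant exists: I-1 AA, I-2 Aa, II-1 AA, II-2 Aa, II-3 Aa, III-1 aa, III-2 aa, III-3 AA, III-4 AA, III-5 AA.
In this assignment every recorded phenotype matches its genotype and every non-founder's genotype is obtainable from its parents' genotypes, so the pedigree is consistent.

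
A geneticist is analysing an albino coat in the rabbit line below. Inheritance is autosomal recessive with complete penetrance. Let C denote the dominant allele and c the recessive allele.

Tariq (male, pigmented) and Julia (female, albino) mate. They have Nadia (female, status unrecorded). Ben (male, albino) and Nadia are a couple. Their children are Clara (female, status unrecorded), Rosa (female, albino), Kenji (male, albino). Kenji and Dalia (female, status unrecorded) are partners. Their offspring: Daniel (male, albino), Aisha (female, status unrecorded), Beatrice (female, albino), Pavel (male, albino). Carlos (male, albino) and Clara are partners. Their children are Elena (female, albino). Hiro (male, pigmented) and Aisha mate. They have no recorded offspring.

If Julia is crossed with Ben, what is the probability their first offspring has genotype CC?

0

Julia is albino, so Julia is cc.
Ben is albino, so Ben is cc.
The cross gives 1 cc, so P(offspring has genotype CC) = 0.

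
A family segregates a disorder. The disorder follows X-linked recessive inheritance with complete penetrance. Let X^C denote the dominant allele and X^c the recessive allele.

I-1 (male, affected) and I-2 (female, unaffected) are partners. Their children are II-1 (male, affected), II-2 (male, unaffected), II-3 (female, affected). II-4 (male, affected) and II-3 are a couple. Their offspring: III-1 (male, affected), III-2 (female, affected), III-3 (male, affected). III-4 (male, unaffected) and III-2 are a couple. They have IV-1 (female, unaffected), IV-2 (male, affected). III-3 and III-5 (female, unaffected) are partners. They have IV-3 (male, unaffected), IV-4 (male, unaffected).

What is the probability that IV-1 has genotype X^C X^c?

1

IV-1 is unaffected so carries C and received c from III-2 (X^c X^c), so IV-1 is X^C X^c, giving P(X^C X^c) = 1.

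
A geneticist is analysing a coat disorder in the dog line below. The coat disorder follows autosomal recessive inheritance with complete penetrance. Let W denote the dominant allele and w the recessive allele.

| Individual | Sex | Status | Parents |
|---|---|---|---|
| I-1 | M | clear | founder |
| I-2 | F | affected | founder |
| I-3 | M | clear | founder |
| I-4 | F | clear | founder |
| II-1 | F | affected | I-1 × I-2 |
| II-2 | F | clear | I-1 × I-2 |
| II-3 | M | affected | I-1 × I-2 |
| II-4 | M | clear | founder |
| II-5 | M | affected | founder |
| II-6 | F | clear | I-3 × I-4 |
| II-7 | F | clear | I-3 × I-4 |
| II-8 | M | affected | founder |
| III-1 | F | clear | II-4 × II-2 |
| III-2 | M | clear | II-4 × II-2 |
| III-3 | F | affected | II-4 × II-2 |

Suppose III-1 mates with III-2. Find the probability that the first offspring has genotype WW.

II-4 is clear so carries W and passed w to III-3 (ww), so II-4 is Ww.
II-2 is clear so carries W and received w from I-2 (ww), so II-2 is Ww.
III-1 is a clear offspring of II-4 (Ww) × II-2 (Ww), whose cross gives 1/4 WW : 1/2 Ww : 1/4 ww; conditioning on being clear, III-1 is WW with probability 1/3, Ww with probability 2/3.
III-2 is a clear offspring of II-4 (Ww) × II-2 (Ww), whose cross gives 1/4 WW : 1/2 Ww : 1/4 ww; conditioning on being clear, III-2 is WW with probability 1/3, Ww with probability 2/3.
Summing over parental genotype combinations, P(offspring has genotype WW) = 1/9·1 + 2/9·1/2 + 2/9·1/2 + 4/9·1/4 = 4/9.

4/9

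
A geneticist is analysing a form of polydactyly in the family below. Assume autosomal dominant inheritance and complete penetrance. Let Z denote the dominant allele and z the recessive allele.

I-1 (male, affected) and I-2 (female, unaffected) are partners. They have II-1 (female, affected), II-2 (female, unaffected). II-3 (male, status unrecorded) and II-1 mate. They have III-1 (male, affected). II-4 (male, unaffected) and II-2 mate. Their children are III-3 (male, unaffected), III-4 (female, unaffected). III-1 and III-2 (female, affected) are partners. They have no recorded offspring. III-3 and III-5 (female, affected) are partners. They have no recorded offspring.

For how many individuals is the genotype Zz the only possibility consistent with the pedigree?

2

Obligate heterozygotes: I-1 is affected so carries Z and passed z to II-2 (zz), so I-1 is Zz; II-1 is affected so carries Z and received z from I-2 (zz), so II-1 is Zz.
Every other individual is either homozygous by phenotype or has at least one consistent homozygous assignment, so the count is 2.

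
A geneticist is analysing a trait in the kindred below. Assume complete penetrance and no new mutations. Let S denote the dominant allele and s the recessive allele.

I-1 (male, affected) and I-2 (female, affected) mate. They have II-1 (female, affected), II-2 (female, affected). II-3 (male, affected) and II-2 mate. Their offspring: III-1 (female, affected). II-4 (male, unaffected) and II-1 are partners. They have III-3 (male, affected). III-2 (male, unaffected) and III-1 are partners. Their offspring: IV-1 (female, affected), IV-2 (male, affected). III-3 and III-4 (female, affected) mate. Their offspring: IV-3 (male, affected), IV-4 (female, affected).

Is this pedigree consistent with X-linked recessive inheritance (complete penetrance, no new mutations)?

Under X-linked recessive, IV-1 (affected, female) cannot arise from III-2 (unaffected) × III-1 (affected).

No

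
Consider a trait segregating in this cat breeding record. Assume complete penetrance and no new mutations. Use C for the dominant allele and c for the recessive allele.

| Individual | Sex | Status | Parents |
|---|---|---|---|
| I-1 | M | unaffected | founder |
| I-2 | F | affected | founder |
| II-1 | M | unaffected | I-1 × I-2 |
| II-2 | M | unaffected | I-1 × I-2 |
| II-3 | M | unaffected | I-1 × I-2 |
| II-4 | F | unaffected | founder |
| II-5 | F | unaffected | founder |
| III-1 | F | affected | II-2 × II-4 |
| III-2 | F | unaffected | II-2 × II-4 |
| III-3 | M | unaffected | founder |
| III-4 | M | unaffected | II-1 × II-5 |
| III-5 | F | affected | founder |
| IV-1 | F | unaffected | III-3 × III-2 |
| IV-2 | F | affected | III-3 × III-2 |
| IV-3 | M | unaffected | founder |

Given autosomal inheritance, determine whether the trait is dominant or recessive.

recessive

II-2 and II-4 are both unaffected yet have an affected child III-1. Under dominance, an affected child requires at least one affected parent, so the trait cannot be dominant.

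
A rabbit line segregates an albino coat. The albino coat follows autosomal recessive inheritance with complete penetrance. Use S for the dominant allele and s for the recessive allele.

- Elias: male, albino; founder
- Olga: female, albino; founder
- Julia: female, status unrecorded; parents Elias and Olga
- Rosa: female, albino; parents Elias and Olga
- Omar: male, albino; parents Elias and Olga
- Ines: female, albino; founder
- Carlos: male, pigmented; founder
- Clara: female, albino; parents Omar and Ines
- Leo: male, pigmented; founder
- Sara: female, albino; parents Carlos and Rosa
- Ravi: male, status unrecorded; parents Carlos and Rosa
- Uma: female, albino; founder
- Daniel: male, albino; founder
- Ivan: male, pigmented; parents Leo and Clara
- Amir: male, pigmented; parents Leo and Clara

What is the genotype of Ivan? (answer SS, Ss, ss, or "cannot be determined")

From phenotype alone, Ivan is SS or Ss.
Ivan is pigmented so carries S and received s from Clara (ss), so Ivan is Ss.

Ss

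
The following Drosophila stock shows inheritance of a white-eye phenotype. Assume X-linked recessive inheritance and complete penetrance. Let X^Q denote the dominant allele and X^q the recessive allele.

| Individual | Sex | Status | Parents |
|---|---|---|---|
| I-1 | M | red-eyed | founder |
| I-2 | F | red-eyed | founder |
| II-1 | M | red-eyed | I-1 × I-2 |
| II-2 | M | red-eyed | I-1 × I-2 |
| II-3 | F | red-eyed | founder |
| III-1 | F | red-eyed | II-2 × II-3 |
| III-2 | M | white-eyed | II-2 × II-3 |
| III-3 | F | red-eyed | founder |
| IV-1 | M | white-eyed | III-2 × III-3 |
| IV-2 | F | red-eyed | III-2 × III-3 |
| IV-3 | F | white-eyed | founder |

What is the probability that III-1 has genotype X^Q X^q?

II-2 is red-eyed, so II-2 is X^Q Y.
II-3 is red-eyed so carries Q and passed q to III-2 (X^q Y), so II-3 is X^Q X^q.
Their cross gives offspring ratios 1/2 X^Q X^Q : 1/2 X^Q X^q. Conditioning on III-1 being red-eyed, P(X^Q X^q) = 1/2 / 1 = 1/2.

1/2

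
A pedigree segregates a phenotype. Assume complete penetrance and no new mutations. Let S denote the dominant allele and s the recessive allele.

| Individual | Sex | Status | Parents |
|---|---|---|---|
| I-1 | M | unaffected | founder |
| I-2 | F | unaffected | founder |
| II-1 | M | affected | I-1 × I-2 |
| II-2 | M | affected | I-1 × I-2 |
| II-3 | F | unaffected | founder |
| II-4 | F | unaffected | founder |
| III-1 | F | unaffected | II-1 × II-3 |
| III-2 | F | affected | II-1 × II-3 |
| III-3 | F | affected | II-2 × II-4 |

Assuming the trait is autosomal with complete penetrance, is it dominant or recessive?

recessive

I-1 and I-2 are both unaffected yet have an affected child II-1. Under dominance, an affected child requires at least one affected parent, so the trait cannot be dominant.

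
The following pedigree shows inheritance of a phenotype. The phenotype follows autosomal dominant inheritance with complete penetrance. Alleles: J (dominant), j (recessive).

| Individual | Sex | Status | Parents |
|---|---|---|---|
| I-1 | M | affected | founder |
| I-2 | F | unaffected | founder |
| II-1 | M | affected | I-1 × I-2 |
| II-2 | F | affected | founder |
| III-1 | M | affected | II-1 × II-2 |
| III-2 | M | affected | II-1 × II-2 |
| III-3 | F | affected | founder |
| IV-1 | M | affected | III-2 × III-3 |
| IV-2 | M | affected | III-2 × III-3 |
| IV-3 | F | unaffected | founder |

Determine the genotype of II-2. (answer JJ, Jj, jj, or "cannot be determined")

II-2's phenotype allows JJ or Jj, and no parent or child forces a single allele at both positions; consistent genotype assignments exist with II-2 as JJ or Jj.

cannot be determined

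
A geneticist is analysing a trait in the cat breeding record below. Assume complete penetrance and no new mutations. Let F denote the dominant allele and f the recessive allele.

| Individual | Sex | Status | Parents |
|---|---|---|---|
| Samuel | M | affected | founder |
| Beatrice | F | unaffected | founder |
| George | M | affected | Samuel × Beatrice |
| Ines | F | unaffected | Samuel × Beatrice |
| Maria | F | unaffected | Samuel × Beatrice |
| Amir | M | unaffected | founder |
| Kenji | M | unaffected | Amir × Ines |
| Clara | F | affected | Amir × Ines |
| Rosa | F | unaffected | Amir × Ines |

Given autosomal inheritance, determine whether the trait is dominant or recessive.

recessive

Amir and Ines are both unaffected yet have an affected child Clara. Under dominance, an affected child requires at least one affected parent, so the trait cannot be dominant.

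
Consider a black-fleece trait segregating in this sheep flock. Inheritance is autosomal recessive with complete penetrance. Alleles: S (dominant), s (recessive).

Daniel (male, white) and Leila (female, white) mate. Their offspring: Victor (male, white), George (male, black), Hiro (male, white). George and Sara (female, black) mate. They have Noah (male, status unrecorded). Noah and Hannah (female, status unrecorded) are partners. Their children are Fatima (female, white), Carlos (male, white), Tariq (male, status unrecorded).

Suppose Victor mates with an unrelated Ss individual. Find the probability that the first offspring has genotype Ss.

1/2

Daniel is white so carries S and passed s to George (ss), so Daniel is Ss.
Leila is white so carries S and passed s to George (ss), so Leila is Ss.
Victor is a white offspring of Daniel (Ss) × Leila (Ss), whose cross gives 1/4 SS : 1/2 Ss : 1/4 ss; conditioning on being white, Victor is SS with probability 1/3, Ss with probability 2/3.
Summing over parental genotype combinations, P(offspring has genotype Ss) = 1/3·1/2 + 2/3·1/2 = 1/2.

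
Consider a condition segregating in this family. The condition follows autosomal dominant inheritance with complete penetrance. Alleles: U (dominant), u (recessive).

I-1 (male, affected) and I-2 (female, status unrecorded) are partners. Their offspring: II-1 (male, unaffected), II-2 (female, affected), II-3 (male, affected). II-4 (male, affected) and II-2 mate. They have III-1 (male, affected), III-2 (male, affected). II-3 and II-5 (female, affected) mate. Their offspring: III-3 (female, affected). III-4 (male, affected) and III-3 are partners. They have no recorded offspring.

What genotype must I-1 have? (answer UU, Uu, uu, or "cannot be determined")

Uu

From phenotype alone, I-1 is UU or Uu.
I-1 is affected so carries U and passed u to II-1 (uu), so I-1 is Uu.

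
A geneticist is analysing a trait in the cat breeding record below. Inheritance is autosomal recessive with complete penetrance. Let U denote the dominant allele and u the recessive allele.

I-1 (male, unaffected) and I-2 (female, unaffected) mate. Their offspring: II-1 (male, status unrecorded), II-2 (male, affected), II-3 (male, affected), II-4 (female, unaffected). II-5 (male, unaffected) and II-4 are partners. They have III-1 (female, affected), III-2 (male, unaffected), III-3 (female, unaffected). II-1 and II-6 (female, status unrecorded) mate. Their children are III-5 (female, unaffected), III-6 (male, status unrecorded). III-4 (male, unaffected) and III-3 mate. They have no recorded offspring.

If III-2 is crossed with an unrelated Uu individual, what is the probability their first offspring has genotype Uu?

II-5 is unaffected so carries U and passed u to III-1 (uu), so II-5 is Uu.
II-4 is unaffected so carries U and passed u to III-1 (uu), so II-4 is Uu.
III-2 is an unaffected offspring of II-5 (Uu) × II-4 (Uu), whose cross gives 1/4 UU : 1/2 Uu : 1/4 uu; conditioning on being unaffected, III-2 is UU with probability 1/3, Uu with probability 2/3.
Summing over parental genotype combinations, P(offspring has genotype Uu) = 1/3·1/2 + 2/3·1/2 = 1/2.

1/2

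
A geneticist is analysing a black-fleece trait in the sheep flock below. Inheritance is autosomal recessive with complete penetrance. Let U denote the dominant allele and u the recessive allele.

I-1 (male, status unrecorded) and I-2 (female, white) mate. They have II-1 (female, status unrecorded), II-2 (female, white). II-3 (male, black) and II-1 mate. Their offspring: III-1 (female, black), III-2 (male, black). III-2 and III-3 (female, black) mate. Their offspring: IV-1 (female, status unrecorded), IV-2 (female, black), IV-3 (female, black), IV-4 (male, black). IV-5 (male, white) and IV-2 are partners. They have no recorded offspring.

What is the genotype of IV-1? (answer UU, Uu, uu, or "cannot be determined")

From phenotype alone, IV-1 is UU or Uu or uu.
IV-1 received u from III-2 (uu) and received u from III-3 (uu), so IV-1 is uu.

uu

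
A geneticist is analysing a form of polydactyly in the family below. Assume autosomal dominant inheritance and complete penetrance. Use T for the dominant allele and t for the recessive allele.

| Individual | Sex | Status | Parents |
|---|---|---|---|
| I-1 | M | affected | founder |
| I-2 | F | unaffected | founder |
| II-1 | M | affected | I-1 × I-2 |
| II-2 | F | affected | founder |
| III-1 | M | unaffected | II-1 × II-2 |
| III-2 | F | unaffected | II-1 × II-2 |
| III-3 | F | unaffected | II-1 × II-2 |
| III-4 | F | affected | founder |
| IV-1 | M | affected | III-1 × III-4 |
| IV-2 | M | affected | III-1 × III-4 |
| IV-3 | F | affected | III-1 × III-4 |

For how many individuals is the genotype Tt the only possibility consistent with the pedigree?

Obligate heterozygotes: II-1 is affected so carries T and received t from I-2 (tt), so II-1 is Tt; II-2 is affected so carries T and passed t to III-1 (tt), so II-2 is Tt; IV-1 is affected so carries T and received t from III-1 (tt), so IV-1 is Tt; IV-2 is affected so carries T and received t from III-1 (tt), so IV-2 is Tt; IV-3 is affected so carries T and received t from III-1 (tt), so IV-3 is Tt.
Every other individual is either homozygous by phenotype or has at least one consistent homozygous assignment, so the count is 5.

5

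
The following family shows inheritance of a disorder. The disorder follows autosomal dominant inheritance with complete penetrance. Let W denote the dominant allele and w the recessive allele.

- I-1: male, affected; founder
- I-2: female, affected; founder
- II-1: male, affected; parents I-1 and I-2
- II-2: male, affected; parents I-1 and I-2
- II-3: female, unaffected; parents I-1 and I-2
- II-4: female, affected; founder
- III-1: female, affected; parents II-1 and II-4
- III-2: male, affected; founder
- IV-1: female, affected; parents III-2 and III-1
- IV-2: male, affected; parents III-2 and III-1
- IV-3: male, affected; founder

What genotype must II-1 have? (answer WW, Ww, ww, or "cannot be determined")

II-1's phenotype allows WW or Ww, and no parent or child forces a single allele at both positions; consistent genotype assignments exist with II-1 as WW or Ww.

cannot be determined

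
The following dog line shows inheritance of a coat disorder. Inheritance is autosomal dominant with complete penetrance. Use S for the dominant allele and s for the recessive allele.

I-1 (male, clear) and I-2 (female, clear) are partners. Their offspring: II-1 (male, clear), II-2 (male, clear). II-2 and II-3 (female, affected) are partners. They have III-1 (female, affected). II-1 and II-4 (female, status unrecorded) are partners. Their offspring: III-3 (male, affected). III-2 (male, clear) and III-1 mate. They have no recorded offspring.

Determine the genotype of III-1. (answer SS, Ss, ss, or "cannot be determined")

Ss

From phenotype alone, III-1 is SS or Ss.
III-1 is affected so carries S and received s from II-2 (ss), so III-1 is Ss.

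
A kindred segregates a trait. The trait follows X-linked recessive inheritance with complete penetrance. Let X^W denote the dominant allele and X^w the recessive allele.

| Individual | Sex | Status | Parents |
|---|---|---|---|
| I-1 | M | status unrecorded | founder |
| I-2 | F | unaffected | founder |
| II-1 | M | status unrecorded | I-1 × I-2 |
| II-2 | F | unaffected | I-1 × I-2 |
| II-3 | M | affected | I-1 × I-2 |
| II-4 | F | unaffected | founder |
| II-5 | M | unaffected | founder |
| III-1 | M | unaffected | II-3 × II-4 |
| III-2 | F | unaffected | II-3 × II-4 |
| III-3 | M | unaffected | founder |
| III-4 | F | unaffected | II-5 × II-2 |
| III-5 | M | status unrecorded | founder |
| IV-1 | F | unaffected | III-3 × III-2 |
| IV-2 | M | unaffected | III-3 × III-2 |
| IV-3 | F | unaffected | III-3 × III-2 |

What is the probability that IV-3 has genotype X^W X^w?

III-3 is unaffected, so III-3 is X^W Y.
III-2 is unaffected so carries W and received w from II-3 (X^w Y), so III-2 is X^W X^w.
Their cross gives offspring ratios 1/2 X^W X^W : 1/2 X^W X^w. Conditioning on IV-3 being unaffected, P(X^W X^w) = 1/2 / 1 = 1/2.

1/2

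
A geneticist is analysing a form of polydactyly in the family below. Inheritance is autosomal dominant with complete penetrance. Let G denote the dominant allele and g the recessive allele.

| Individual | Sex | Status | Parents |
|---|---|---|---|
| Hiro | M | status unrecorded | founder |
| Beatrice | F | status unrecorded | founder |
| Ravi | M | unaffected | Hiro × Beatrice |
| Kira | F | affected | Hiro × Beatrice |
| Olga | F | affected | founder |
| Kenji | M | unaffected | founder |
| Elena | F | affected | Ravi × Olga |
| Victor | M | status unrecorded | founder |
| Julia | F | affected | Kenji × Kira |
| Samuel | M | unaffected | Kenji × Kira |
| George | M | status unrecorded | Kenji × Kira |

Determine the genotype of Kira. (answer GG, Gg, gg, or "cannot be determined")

From phenotype alone, Kira is GG or Gg.
Kira is affected so carries G and passed g to Samuel (gg), so Kira is Gg.

Gg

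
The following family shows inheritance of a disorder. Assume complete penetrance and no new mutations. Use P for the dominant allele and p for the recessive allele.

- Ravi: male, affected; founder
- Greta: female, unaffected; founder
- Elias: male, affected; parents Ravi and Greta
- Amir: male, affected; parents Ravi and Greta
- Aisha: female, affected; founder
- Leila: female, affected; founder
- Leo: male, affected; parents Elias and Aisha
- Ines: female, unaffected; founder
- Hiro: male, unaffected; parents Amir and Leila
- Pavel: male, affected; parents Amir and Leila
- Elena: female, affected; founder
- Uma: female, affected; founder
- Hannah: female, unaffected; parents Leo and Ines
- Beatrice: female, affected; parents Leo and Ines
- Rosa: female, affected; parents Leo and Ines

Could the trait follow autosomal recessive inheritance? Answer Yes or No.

No

Under autosomal recessive, Hiro (unaffected, male) cannot arise from Amir (affected) × Leila (affected).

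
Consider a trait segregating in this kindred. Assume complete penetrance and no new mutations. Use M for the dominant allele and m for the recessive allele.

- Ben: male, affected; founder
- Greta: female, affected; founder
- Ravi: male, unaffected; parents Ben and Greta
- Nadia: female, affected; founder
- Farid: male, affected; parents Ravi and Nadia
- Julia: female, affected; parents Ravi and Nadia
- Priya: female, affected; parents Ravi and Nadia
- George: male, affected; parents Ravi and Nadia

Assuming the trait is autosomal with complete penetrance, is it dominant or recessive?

dominant

Ben and Greta are both affected yet have an unaffected child Ravi. Under a recessive model two affected parents are homozygous and every child would be affected, so the trait cannot be recessive.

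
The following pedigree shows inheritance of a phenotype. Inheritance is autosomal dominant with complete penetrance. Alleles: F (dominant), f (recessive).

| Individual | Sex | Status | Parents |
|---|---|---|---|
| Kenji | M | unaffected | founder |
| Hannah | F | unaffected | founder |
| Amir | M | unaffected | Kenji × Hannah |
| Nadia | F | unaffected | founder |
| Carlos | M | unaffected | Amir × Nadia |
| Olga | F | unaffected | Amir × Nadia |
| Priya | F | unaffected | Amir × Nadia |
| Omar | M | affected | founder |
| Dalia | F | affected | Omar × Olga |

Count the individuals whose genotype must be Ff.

Obligate heterozygotes: Dalia is affected so carries F and received f from Olga (ff), so Dalia is Ff.
Every other individual is either homozygous by phenotype or has at least one consistent homozygous assignment, so the count is 1.

1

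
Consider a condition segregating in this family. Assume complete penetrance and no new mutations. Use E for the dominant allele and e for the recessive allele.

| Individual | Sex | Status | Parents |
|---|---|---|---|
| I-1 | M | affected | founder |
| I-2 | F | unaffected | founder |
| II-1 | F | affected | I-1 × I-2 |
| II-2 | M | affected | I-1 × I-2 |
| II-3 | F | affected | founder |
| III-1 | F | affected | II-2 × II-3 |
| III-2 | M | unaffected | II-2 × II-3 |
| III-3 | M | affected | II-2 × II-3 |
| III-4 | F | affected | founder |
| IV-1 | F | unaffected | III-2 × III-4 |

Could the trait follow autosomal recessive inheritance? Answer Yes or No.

No

Under autosomal recessive, III-2 (unaffected, male) cannot arise from II-2 (affected) × II-3 (affected).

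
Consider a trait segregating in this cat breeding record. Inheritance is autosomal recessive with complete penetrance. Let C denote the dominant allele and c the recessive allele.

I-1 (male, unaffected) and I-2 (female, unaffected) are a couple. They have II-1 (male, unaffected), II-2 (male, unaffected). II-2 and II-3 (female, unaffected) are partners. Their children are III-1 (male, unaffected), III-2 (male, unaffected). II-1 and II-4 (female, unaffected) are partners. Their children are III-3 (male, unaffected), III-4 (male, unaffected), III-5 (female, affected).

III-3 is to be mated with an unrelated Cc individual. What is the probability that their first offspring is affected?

1/6

II-1 is unaffected so carries C and passed c to III-5 (cc), so II-1 is Cc.
II-4 is unaffected so carries C and passed c to III-5 (cc), so II-4 is Cc.
III-3 is an unaffected offspring of II-1 (Cc) × II-4 (Cc), whose cross gives 1/4 CC : 1/2 Cc : 1/4 cc; conditioning on being unaffected, III-3 is CC with probability 1/3, Cc with probability 2/3.
Summing over parental genotype combinations, P(offspring is affected) = 2/3·1/4 = 1/6.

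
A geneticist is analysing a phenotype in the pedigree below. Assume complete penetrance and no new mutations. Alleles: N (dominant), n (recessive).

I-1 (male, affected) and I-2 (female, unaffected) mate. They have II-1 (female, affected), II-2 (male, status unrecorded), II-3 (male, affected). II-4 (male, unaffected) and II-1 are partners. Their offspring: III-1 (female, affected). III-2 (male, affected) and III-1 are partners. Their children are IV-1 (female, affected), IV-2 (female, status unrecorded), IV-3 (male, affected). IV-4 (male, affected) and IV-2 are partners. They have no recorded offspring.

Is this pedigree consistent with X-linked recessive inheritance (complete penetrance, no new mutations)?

Under X-linked recessive, III-1 (affected, female) cannot arise from II-4 (unaffected) × II-1 (affected).

No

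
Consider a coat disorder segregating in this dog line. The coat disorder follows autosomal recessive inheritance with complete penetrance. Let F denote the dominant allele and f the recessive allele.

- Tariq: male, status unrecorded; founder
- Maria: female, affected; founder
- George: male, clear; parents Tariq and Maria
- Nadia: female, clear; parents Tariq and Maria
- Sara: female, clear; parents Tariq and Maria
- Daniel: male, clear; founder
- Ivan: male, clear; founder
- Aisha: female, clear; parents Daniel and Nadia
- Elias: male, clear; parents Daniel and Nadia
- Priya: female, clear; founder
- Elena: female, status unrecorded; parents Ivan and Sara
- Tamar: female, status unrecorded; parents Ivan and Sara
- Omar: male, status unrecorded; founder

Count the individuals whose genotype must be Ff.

3

Obligate heterozygotes: George is clear so carries F and received f from Maria (ff), so George is Ff; Nadia is clear so carries F and received f from Maria (ff), so Nadia is Ff; Sara is clear so carries F and received f from Maria (ff), so Sara is Ff.
Every other individual is either homozygous by phenotype or has at least one consistent homozygous assignment, so the count is 3.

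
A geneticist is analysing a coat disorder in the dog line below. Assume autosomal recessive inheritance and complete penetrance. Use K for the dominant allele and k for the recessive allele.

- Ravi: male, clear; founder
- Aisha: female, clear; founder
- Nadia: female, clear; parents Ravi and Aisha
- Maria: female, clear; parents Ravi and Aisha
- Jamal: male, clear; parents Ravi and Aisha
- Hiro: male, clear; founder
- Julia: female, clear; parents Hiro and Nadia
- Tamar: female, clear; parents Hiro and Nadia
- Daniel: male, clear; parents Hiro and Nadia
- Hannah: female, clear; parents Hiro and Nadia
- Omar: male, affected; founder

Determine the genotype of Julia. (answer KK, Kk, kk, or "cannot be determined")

cannot be determined

Julia's phenotype allows KK or Kk, and no parent or child forces a single allele at both positions; consistent genotype assignments exist with Julia as KK or Kk.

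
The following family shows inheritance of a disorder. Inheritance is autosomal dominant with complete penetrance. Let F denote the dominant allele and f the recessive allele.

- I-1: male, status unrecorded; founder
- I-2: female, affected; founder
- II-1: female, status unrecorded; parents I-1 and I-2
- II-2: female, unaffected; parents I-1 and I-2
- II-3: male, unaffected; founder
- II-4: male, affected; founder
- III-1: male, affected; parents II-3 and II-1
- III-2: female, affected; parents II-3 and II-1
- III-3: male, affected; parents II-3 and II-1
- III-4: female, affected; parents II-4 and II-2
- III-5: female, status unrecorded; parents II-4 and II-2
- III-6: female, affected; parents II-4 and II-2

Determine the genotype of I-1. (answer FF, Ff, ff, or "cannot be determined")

I-1's phenotype is unrecorded, and no parent or child forces a single allele at both positions; consistent genotype assignments exist with I-1 as Ff or ff.

cannot be determined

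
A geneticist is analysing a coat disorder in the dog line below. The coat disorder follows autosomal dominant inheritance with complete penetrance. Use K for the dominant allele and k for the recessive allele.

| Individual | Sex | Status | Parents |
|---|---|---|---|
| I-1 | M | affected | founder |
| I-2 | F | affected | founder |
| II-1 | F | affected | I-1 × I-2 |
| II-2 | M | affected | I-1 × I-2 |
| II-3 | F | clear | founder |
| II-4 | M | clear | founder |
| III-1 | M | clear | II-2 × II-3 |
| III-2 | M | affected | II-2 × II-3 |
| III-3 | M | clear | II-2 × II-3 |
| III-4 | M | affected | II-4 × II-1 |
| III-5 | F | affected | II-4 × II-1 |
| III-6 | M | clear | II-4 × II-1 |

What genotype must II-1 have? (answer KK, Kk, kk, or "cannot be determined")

Kk

From phenotype alone, II-1 is KK or Kk.
II-1 is affected so carries K and passed k to III-6 (kk), so II-1 is Kk.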